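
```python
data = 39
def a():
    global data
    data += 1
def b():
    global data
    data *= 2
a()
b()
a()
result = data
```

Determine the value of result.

Step 1: data = 39.
Step 2: a(): data = 39 + 1 = 40.
Step 3: b(): data = 40 * 2 = 80.
Step 4: a(): data = 80 + 1 = 81

The answer is 81.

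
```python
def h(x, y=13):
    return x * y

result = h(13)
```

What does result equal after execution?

Step 1: h(13) uses default y = 13.
Step 2: Returns 13 * 13 = 169.
Step 3: result = 169

The answer is 169.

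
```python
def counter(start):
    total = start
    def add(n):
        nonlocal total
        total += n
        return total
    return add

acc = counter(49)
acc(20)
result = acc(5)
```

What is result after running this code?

Step 1: counter(49) creates closure with total = 49.
Step 2: First acc(20): total = 49 + 20 = 69.
Step 3: Second acc(5): total = 69 + 5 = 74. result = 74

The answer is 74.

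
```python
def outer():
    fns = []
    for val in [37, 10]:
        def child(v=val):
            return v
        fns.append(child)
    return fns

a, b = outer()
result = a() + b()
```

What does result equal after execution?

Step 1: Default argument v=val captures val at each iteration.
Step 2: a() returns 37 (captured at first iteration), b() returns 10 (captured at second).
Step 3: result = 37 + 10 = 47

The answer is 47.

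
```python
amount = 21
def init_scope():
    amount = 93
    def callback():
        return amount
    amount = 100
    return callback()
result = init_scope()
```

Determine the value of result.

Step 1: init_scope() sets amount = 93, then later amount = 100.
Step 2: callback() is called after amount is reassigned to 100. Closures capture variables by reference, not by value.
Step 3: result = 100

The answer is 100.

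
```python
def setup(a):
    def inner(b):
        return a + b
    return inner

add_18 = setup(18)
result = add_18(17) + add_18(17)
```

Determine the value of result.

Step 1: add_18 captures a = 18.
Step 2: add_18(17) = 18 + 17 = 35, called twice.
Step 3: result = 35 + 35 = 70

The answer is 70.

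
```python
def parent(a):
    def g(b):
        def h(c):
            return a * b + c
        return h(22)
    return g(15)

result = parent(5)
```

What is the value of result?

Step 1: a = 5, b = 15, c = 22.
Step 2: h() computes a * b + c = 5 * 15 + 22 = 97.
Step 3: result = 97

The answer is 97.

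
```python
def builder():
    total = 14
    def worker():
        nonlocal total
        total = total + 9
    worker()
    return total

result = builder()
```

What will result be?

Step 1: builder() sets total = 14.
Step 2: worker() uses nonlocal to modify total in builder's scope: total = 14 + 9 = 23.
Step 3: builder() returns the modified total = 23

The answer is 23.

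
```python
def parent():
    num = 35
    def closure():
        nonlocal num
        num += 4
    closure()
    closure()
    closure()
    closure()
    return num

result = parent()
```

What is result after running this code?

Step 1: num starts at 35.
Step 2: closure() is called 4 times, each adding 4.
Step 3: num = 35 + 4 * 4 = 51

The answer is 51.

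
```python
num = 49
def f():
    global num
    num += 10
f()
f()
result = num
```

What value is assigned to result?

Step 1: num = 49.
Step 2: First f(): num = 49 + 10 = 59.
Step 3: Second f(): num = 59 + 10 = 69. result = 69

The answer is 69.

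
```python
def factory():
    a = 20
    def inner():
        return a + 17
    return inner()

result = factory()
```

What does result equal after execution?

Step 1: factory() defines a = 20.
Step 2: inner() reads a = 20 from enclosing scope, returns 20 + 17 = 37.
Step 3: result = 37

The answer is 37.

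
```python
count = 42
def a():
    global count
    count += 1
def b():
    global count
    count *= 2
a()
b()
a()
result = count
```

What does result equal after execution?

Step 1: count = 42.
Step 2: a(): count = 42 + 1 = 43.
Step 3: b(): count = 43 * 2 = 86.
Step 4: a(): count = 86 + 1 = 87

The answer is 87.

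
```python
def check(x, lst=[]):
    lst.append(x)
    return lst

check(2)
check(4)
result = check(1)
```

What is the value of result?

Step 1: Mutable default argument gotcha! The list [] is created once.
Step 2: Each call appends to the SAME list: [2], [2, 4], [2, 4, 1].
Step 3: result = [2, 4, 1]

The answer is [2, 4, 1].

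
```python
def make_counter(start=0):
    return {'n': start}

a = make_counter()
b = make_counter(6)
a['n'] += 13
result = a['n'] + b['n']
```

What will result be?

Step 1: make_counter() returns a new dict each call (immutable default 0).
Step 2: a = {'n': 0}, b = {'n': 6}.
Step 3: a['n'] += 13 = 13. result = 13 + 6 = 19

The answer is 19.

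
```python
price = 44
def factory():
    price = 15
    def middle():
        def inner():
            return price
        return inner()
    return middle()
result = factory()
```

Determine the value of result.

Step 1: factory() defines price = 15. middle() and inner() have no local price.
Step 2: inner() checks local (none), enclosing middle() (none), enclosing factory() and finds price = 15.
Step 3: result = 15

The answer is 15.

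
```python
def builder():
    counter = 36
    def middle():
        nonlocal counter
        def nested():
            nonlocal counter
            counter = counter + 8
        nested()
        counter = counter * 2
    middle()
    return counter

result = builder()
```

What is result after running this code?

Step 1: counter = 36.
Step 2: nested() adds 8: counter = 36 + 8 = 44.
Step 3: middle() doubles: counter = 44 * 2 = 88.
Step 4: result = 88

The answer is 88.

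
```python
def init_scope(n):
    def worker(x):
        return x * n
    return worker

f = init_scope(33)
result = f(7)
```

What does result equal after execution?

Step 1: init_scope(33) creates a closure capturing n = 33.
Step 2: f(7) computes 7 * 33 = 231.
Step 3: result = 231

The answer is 231.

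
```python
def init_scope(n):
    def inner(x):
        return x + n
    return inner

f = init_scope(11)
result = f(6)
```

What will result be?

Step 1: init_scope(11) creates a closure that captures n = 11.
Step 2: f(6) calls the closure with x = 6, returning 6 + 11 = 17.
Step 3: result = 17

The answer is 17.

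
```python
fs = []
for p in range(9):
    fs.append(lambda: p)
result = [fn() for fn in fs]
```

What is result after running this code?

Step 1: All 9 lambdas share the same variable p.
Step 2: After the loop, p = 8.
Step 3: Each call returns 8. result = [8, 8, 8, 8, 8, 8, 8, 8, 8]

The answer is [8, 8, 8, 8, 8, 8, 8, 8, 8].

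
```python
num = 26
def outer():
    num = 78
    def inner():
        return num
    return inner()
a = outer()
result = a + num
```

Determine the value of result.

Step 1: outer() has local num = 78. inner() reads from enclosing.
Step 2: outer() returns 78. Global num = 26 unchanged.
Step 3: result = 78 + 26 = 104

The answer is 104.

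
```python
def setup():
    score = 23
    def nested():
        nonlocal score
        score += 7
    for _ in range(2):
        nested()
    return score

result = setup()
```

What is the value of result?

Step 1: score = 23.
Step 2: nested() is called 2 times in a loop, each adding 7 via nonlocal.
Step 3: score = 23 + 7 * 2 = 37

The answer is 37.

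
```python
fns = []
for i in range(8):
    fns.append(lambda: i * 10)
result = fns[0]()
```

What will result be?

Step 1: All lambdas reference the same variable i (late binding).
Step 2: After the loop, i = 7. Every lambda returns i * 10.
Step 3: fns[0]() = 7 * 10 = 70

The answer is 70.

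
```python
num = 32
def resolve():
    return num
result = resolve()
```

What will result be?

Step 1: num = 32 is defined in the global scope.
Step 2: resolve() looks up num. No local num exists, so Python checks the global scope via LEGB rule and finds num = 32.
Step 3: result = 32

The answer is 32.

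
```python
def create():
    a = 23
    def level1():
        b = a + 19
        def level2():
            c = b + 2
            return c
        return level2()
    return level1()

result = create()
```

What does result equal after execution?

Step 1: a = 23. b = a + 19 = 42.
Step 2: c = b + 2 = 42 + 2 = 44.
Step 3: result = 44

The answer is 44.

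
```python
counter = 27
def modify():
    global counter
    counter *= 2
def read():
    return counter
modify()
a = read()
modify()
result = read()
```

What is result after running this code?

Step 1: counter = 27.
Step 2: First modify(): counter = 27 * 2 = 54.
Step 3: Second modify(): counter = 54 * 2 = 108.
Step 4: read() returns 108

The answer is 108.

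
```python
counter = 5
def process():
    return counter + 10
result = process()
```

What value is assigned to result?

Step 1: counter = 5 is defined globally.
Step 2: process() looks up counter from global scope = 5, then computes 5 + 10 = 15.
Step 3: result = 15

The answer is 15.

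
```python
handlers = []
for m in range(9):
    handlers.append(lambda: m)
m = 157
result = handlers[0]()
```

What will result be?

Step 1: Lambdas capture the variable m by reference, not by value.
Step 2: After the loop, m is reassigned to 157.
Step 3: handlers[0]() looks up the current m = 157. result = 157

The answer is 157.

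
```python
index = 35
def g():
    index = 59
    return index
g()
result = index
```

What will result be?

Step 1: Global index = 35.
Step 2: g() creates local index = 59 (shadow, not modification).
Step 3: After g() returns, global index is unchanged. result = 35

The answer is 35.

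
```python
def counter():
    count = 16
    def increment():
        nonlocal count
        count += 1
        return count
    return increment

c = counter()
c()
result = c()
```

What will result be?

Step 1: counter() creates closure with count = 16.
Step 2: Each c() call increments count via nonlocal. After 2 calls: 16 + 2 = 18.
Step 3: result = 18

The answer is 18.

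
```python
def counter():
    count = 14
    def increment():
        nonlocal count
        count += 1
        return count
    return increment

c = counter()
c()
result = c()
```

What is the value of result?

Step 1: counter() creates closure with count = 14.
Step 2: Each c() call increments count via nonlocal. After 2 calls: 14 + 2 = 16.
Step 3: result = 16

The answer is 16.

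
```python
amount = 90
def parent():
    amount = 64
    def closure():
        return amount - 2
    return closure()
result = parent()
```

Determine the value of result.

Step 1: parent() shadows global amount with amount = 64.
Step 2: closure() finds amount = 64 in enclosing scope, computes 64 - 2 = 62.
Step 3: result = 62

The answer is 62.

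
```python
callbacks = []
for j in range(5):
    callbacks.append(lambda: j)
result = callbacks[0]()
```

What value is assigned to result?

Step 1: The loop creates 5 lambdas, all referencing the same variable j.
Step 2: After the loop, j = 4 (final value).
Step 3: callbacks[0]() looks up j at call time and finds 4. This is the late binding gotcha. result = 4

The answer is 4.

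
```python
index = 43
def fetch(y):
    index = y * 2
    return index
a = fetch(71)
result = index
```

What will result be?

Step 1: Global index = 43.
Step 2: fetch(71) creates local index = 71 * 2 = 142.
Step 3: Global index unchanged because no global keyword. result = 43

The answer is 43.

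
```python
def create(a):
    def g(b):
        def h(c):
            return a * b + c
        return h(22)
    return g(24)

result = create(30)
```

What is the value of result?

Step 1: a = 30, b = 24, c = 22.
Step 2: h() computes a * b + c = 30 * 24 + 22 = 742.
Step 3: result = 742

The answer is 742.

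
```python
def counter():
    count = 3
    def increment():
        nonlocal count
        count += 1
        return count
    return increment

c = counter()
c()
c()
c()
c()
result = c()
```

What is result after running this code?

Step 1: counter() creates closure with count = 3.
Step 2: Each c() call increments count via nonlocal. After 5 calls: 3 + 5 = 8.
Step 3: result = 8

The answer is 8.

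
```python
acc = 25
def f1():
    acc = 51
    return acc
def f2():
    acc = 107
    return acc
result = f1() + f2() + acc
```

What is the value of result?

Step 1: Each function shadows global acc with its own local.
Step 2: f1() returns 51, f2() returns 107.
Step 3: Global acc = 25 is unchanged. result = 51 + 107 + 25 = 183

The answer is 183.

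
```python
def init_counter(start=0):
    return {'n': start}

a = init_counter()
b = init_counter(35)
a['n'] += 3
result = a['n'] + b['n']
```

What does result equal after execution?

Step 1: init_counter() returns a new dict each call (immutable default 0).
Step 2: a = {'n': 0}, b = {'n': 35}.
Step 3: a['n'] += 3 = 3. result = 3 + 35 = 38

The answer is 38.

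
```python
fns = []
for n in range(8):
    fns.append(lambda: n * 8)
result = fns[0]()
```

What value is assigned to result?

Step 1: All lambdas reference the same variable n (late binding).
Step 2: After the loop, n = 7. Every lambda returns n * 8.
Step 3: fns[0]() = 7 * 8 = 56

The answer is 56.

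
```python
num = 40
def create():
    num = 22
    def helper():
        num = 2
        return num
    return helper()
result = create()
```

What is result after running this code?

Step 1: Three scopes define num: global (40), create (22), helper (2).
Step 2: helper() has its own local num = 2, which shadows both enclosing and global.
Step 3: result = 2 (local wins in LEGB)

The answer is 2.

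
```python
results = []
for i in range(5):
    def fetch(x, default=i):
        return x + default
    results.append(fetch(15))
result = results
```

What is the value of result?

Step 1: Default argument default=i is evaluated at function definition time.
Step 2: Each iteration creates fetch with default = current i value.
Step 3: fetch(15) returns 15 + default. results = [15, 16, 17, 18, 19]

The answer is [15, 16, 17, 18, 19].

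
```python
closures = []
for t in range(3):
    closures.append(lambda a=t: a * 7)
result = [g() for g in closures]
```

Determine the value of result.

Step 1: Default arg a=t captures t at each iteration.
Step 2: closures[k] has a defaulting to k, returns k * 7.
Step 3: result = [0, 7, 14]

The answer is [0, 7, 14].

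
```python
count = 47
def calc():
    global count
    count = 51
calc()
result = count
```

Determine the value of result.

Step 1: count = 47 globally.
Step 2: calc() declares global count and sets it to 51.
Step 3: After calc(), global count = 51. result = 51

The answer is 51.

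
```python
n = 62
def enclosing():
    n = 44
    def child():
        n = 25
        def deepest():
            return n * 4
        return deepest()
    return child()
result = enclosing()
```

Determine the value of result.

Step 1: deepest() looks up n through LEGB: not local, finds n = 25 in enclosing child().
Step 2: Returns 25 * 4 = 100.
Step 3: result = 100

The answer is 100.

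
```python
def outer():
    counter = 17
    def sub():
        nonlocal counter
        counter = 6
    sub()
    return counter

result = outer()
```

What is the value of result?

Step 1: outer() sets counter = 17.
Step 2: sub() uses nonlocal to reassign counter = 6.
Step 3: result = 6

The answer is 6.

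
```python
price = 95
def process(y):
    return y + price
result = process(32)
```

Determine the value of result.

Step 1: price = 95 is defined globally.
Step 2: process(32) uses parameter y = 32 and looks up price from global scope = 95.
Step 3: result = 32 + 95 = 127

The answer is 127.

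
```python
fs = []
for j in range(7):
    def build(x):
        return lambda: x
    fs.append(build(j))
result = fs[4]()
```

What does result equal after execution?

Step 1: build(j) creates a new scope capturing x = j at call time.
Step 2: fs[4] = build(4), so its lambda captures x = 4.
Step 3: result = 4 (closure factory fixes late binding)

The answer is 4.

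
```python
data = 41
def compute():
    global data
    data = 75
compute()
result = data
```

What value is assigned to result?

Step 1: data = 41 globally.
Step 2: compute() declares global data and sets it to 75.
Step 3: After compute(), global data = 75. result = 75

The answer is 75.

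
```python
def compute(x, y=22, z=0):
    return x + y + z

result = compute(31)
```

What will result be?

Step 1: compute(31) uses defaults y = 22, z = 0.
Step 2: Returns 31 + 22 + 0 = 53.
Step 3: result = 53

The answer is 53.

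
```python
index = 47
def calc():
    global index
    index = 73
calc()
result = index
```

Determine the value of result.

Step 1: index = 47 globally.
Step 2: calc() declares global index and sets it to 73.
Step 3: After calc(), global index = 73. result = 73

The answer is 73.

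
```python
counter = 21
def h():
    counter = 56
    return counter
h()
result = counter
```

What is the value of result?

Step 1: counter = 21 globally.
Step 2: h() creates a LOCAL counter = 56 (no global keyword!).
Step 3: The global counter is unchanged. result = 21

The answer is 21.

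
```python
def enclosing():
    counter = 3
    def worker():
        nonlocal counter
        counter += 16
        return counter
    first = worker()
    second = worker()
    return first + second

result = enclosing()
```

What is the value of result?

Step 1: counter starts at 3.
Step 2: First call: counter = 3 + 16 = 19, returns 19.
Step 3: Second call: counter = 19 + 16 = 35, returns 35.
Step 4: result = 19 + 35 = 54

The answer is 54.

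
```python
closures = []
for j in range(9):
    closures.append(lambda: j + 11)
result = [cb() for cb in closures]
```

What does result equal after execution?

Step 1: All lambdas capture j by reference. After the loop, j = 8.
Step 2: Each call returns 8 + 11 = 19.
Step 3: result = [19, 19, 19, 19, 19, 19, 19, 19, 19]

The answer is [19, 19, 19, 19, 19, 19, 19, 19, 19].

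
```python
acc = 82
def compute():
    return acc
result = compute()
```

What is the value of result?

Step 1: acc = 82 is defined in the global scope.
Step 2: compute() looks up acc. No local acc exists, so Python checks the global scope via LEGB rule and finds acc = 82.
Step 3: result = 82

The answer is 82.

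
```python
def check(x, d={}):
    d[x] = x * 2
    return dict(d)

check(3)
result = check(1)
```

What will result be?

Step 1: Mutable default dict is shared across calls.
Step 2: First call adds 3: 6. Second call adds 1: 2.
Step 3: result = {3: 6, 1: 2}

The answer is {3: 6, 1: 2}.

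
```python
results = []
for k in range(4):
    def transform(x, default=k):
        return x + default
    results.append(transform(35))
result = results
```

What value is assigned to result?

Step 1: Default argument default=k is evaluated at function definition time.
Step 2: Each iteration creates transform with default = current k value.
Step 3: transform(35) returns 35 + default. results = [35, 36, 37, 38]

The answer is [35, 36, 37, 38].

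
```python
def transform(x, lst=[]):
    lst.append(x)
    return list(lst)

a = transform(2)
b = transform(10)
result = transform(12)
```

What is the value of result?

Step 1: Default list is shared. list() creates copies for return values.
Step 2: Internal list grows: [2] -> [2, 10] -> [2, 10, 12].
Step 3: result = [2, 10, 12]

The answer is [2, 10, 12].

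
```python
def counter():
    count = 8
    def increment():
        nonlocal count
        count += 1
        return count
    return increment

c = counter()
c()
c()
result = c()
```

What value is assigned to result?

Step 1: counter() creates closure with count = 8.
Step 2: Each c() call increments count via nonlocal. After 3 calls: 8 + 3 = 11.
Step 3: result = 11

The answer is 11.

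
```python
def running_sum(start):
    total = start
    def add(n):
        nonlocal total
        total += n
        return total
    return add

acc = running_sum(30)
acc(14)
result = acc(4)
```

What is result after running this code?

Step 1: running_sum(30) creates closure with total = 30.
Step 2: First acc(14): total = 30 + 14 = 44.
Step 3: Second acc(4): total = 44 + 4 = 48. result = 48

The answer is 48.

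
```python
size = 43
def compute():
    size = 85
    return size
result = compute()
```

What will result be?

Step 1: Global size = 43.
Step 2: compute() creates local size = 85, shadowing the global.
Step 3: Returns local size = 85. result = 85

The answer is 85.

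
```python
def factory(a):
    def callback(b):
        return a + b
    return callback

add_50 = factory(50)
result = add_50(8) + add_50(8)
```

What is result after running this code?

Step 1: add_50 captures a = 50.
Step 2: add_50(8) = 50 + 8 = 58, called twice.
Step 3: result = 58 + 58 = 116

The answer is 116.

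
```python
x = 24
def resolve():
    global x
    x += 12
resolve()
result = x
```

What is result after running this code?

Step 1: x = 24 globally.
Step 2: resolve() modifies global x: x += 12 = 36.
Step 3: result = 36

The answer is 36.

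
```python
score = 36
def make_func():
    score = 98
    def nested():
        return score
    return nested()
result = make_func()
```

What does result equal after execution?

Step 1: score = 36 globally, but make_func() defines score = 98 locally.
Step 2: nested() looks up score. Not in local scope, so checks enclosing scope (make_func) and finds score = 98.
Step 3: result = 98

The answer is 98.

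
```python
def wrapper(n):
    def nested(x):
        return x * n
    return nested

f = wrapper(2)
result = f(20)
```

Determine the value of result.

Step 1: wrapper(2) creates a closure capturing n = 2.
Step 2: f(20) computes 20 * 2 = 40.
Step 3: result = 40

The answer is 40.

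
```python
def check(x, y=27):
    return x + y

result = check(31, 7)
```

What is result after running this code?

Step 1: check(31, 7) overrides default y with 7.
Step 2: Returns 31 + 7 = 38.
Step 3: result = 38

The answer is 38.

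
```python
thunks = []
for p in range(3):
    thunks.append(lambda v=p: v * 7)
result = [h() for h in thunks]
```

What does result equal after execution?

Step 1: Default arg v=p captures p at each iteration.
Step 2: thunks[k] has v defaulting to k, returns k * 7.
Step 3: result = [0, 7, 14]

The answer is [0, 7, 14].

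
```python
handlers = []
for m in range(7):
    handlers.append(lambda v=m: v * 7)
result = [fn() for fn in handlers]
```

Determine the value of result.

Step 1: Default arg v=m captures m at each iteration.
Step 2: handlers[k] has v defaulting to k, returns k * 7.
Step 3: result = [0, 7, 14, 21, 28, 35, 42]

The answer is [0, 7, 14, 21, 28, 35, 42].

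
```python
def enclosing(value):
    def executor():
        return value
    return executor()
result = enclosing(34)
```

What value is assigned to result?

Step 1: enclosing(34) binds parameter value = 34.
Step 2: executor() looks up value in enclosing scope and finds the parameter value = 34.
Step 3: result = 34

The answer is 34.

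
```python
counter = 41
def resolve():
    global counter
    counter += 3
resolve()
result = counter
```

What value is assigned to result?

Step 1: counter = 41 globally.
Step 2: resolve() modifies global counter: counter += 3 = 44.
Step 3: result = 44

The answer is 44.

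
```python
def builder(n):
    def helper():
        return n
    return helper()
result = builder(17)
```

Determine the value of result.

Step 1: builder(17) binds parameter n = 17.
Step 2: helper() looks up n in enclosing scope and finds the parameter n = 17.
Step 3: result = 17

The answer is 17.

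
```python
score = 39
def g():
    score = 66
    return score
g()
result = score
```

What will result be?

Step 1: score = 39 globally.
Step 2: g() creates a LOCAL score = 66 (no global keyword!).
Step 3: The global score is unchanged. result = 39

The answer is 39.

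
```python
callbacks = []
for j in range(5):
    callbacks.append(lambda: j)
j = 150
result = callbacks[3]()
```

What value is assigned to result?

Step 1: Lambdas capture the variable j by reference, not by value.
Step 2: After the loop, j is reassigned to 150.
Step 3: callbacks[3]() looks up the current j = 150. result = 150

The answer is 150.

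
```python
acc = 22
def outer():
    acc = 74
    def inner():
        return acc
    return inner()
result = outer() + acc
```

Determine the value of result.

Step 1: Global acc = 22. outer() shadows with acc = 74.
Step 2: inner() returns enclosing acc = 74. outer() = 74.
Step 3: result = 74 + global acc (22) = 96

The answer is 96.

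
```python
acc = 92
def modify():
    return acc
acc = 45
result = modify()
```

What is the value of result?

Step 1: acc is first set to 92, then reassigned to 45.
Step 2: modify() is called after the reassignment, so it looks up the current global acc = 45.
Step 3: result = 45

The answer is 45.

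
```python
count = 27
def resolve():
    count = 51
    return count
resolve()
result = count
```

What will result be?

Step 1: count = 27 globally.
Step 2: resolve() creates a LOCAL count = 51 (no global keyword!).
Step 3: The global count is unchanged. result = 27

The answer is 27.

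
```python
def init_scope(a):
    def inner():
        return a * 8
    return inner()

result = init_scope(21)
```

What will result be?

Step 1: init_scope(21) binds parameter a = 21.
Step 2: inner() accesses a = 21 from enclosing scope.
Step 3: result = 21 * 8 = 168

The answer is 168.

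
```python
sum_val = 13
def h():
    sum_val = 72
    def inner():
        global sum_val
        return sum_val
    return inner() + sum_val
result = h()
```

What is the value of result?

Step 1: Global sum_val = 13. h() shadows with local sum_val = 72.
Step 2: inner() uses global keyword, so inner() returns global sum_val = 13.
Step 3: h() returns 13 + 72 = 85

The answer is 85.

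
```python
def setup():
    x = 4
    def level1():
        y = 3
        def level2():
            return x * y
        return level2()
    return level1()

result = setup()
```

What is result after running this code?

Step 1: x = 4 in setup. y = 3 in level1.
Step 2: level2() reads x = 4 and y = 3 from enclosing scopes.
Step 3: result = 4 * 3 = 12

The answer is 12.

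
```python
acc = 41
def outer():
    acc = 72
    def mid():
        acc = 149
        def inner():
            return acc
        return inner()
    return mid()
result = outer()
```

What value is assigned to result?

Step 1: Three levels of shadowing: global 41, outer 72, mid 149.
Step 2: inner() finds acc = 149 in enclosing mid() scope.
Step 3: result = 149

The answer is 149.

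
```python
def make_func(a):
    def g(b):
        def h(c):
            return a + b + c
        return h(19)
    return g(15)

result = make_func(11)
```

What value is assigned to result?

Step 1: a = 11, b = 15, c = 19 across three nested scopes.
Step 2: h() accesses all three via LEGB rule.
Step 3: result = 11 + 15 + 19 = 45

The answer is 45.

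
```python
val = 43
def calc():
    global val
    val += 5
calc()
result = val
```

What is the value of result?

Step 1: val = 43 globally.
Step 2: calc() modifies global val: val += 5 = 48.
Step 3: result = 48

The answer is 48.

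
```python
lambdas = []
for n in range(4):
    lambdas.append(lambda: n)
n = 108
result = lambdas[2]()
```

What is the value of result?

Step 1: Lambdas capture the variable n by reference, not by value.
Step 2: After the loop, n is reassigned to 108.
Step 3: lambdas[2]() looks up the current n = 108. result = 108

The answer is 108.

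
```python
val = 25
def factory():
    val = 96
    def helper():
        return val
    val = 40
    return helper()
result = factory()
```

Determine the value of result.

Step 1: factory() sets val = 96, then later val = 40.
Step 2: helper() is called after val is reassigned to 40. Closures capture variables by reference, not by value.
Step 3: result = 40

The answer is 40.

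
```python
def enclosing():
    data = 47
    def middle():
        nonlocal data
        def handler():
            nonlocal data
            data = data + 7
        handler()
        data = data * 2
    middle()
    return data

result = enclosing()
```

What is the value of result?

Step 1: data = 47.
Step 2: handler() adds 7: data = 47 + 7 = 54.
Step 3: middle() doubles: data = 54 * 2 = 108.
Step 4: result = 108

The answer is 108.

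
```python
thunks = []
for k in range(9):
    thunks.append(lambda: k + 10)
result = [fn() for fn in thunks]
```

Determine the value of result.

Step 1: All lambdas capture k by reference. After the loop, k = 8.
Step 2: Each call returns 8 + 10 = 18.
Step 3: result = [18, 18, 18, 18, 18, 18, 18, 18, 18]

The answer is [18, 18, 18, 18, 18, 18, 18, 18, 18].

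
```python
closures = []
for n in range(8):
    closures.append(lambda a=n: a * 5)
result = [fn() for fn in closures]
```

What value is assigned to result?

Step 1: Default arg a=n captures n at each iteration.
Step 2: closures[k] has a defaulting to k, returns k * 5.
Step 3: result = [0, 5, 10, 15, 20, 25, 30, 35]

The answer is [0, 5, 10, 15, 20, 25, 30, 35].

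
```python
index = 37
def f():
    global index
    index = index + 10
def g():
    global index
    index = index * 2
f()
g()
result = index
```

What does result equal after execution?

Step 1: index = 37.
Step 2: f() adds 10: index = 37 + 10 = 47.
Step 3: g() doubles: index = 47 * 2 = 94.
Step 4: result = 94

The answer is 94.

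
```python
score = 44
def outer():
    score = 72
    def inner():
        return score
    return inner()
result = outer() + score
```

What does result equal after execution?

Step 1: Global score = 44. outer() shadows with score = 72.
Step 2: inner() returns enclosing score = 72. outer() = 72.
Step 3: result = 72 + global score (44) = 116

The answer is 116.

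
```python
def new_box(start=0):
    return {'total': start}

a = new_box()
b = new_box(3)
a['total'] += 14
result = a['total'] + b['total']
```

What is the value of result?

Step 1: new_box() returns a new dict each call (immutable default 0).
Step 2: a = {'total': 0}, b = {'total': 3}.
Step 3: a['total'] += 14 = 14. result = 14 + 3 = 17

The answer is 17.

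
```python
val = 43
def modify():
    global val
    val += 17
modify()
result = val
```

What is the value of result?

Step 1: val = 43 globally.
Step 2: modify() modifies global val: val += 17 = 60.
Step 3: result = 60

The answer is 60.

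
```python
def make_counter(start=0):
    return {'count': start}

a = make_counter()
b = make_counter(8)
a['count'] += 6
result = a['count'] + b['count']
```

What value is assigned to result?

Step 1: make_counter() returns a new dict each call (immutable default 0).
Step 2: a = {'count': 0}, b = {'count': 8}.
Step 3: a['count'] += 6 = 6. result = 6 + 8 = 14

The answer is 14.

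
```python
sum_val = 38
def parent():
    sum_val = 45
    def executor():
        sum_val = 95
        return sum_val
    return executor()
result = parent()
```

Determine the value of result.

Step 1: Three scopes define sum_val: global (38), parent (45), executor (95).
Step 2: executor() has its own local sum_val = 95, which shadows both enclosing and global.
Step 3: result = 95 (local wins in LEGB)

The answer is 95.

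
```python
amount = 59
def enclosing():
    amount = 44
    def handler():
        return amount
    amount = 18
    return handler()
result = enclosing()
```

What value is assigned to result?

Step 1: enclosing() sets amount = 44, then later amount = 18.
Step 2: handler() is called after amount is reassigned to 18. Closures capture variables by reference, not by value.
Step 3: result = 18

The answer is 18.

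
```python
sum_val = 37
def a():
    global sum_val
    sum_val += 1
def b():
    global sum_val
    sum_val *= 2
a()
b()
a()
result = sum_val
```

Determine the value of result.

Step 1: sum_val = 37.
Step 2: a(): sum_val = 37 + 1 = 38.
Step 3: b(): sum_val = 38 * 2 = 76.
Step 4: a(): sum_val = 76 + 1 = 77

The answer is 77.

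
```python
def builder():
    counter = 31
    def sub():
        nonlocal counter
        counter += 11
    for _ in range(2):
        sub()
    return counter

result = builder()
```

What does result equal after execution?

Step 1: counter = 31.
Step 2: sub() is called 2 times in a loop, each adding 11 via nonlocal.
Step 3: counter = 31 + 11 * 2 = 53

The answer is 53.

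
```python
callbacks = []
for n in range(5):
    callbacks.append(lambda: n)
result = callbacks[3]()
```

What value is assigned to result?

Step 1: The loop creates 5 lambdas, all referencing the same variable n.
Step 2: After the loop, n = 4 (final value).
Step 3: callbacks[3]() looks up n at call time and finds 4. This is the late binding gotcha. result = 4

The answer is 4.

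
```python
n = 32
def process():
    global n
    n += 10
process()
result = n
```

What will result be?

Step 1: n = 32 globally.
Step 2: process() modifies global n: n += 10 = 42.
Step 3: result = 42

The answer is 42.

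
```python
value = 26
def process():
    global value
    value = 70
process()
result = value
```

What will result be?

Step 1: value = 26 globally.
Step 2: process() declares global value and sets it to 70.
Step 3: After process(), global value = 70. result = 70

The answer is 70.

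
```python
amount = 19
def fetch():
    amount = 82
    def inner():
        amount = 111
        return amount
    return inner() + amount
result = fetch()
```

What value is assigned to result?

Step 1: fetch() has local amount = 82. inner() has local amount = 111.
Step 2: inner() returns its local amount = 111.
Step 3: fetch() returns 111 + its own amount (82) = 193

The answer is 193.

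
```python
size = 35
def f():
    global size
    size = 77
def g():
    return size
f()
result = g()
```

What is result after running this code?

Step 1: size = 35.
Step 2: f() sets global size = 77.
Step 3: g() reads global size = 77. result = 77

The answer is 77.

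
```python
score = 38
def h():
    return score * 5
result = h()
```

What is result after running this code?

Step 1: score = 38 is defined globally.
Step 2: h() looks up score from global scope = 38, then computes 38 * 5 = 190.
Step 3: result = 190

The answer is 190.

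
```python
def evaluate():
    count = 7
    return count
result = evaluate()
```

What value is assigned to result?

Step 1: evaluate() defines count = 7 in its local scope.
Step 2: return count finds the local variable count = 7.
Step 3: result = 7

The answer is 7.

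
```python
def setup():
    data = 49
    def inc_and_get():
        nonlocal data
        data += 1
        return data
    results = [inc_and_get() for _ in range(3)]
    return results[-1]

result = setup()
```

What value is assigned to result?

Step 1: data = 49.
Step 2: Three calls to inc_and_get(), each adding 1.
Step 3: Last value = 49 + 1 * 3 = 52

The answer is 52.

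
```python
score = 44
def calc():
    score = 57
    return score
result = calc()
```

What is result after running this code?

Step 1: Global score = 44.
Step 2: calc() creates local score = 57, shadowing the global.
Step 3: Returns local score = 57. result = 57

The answer is 57.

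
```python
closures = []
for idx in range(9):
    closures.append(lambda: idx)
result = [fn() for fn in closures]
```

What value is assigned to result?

Step 1: All 9 lambdas share the same variable idx.
Step 2: After the loop, idx = 8.
Step 3: Each call returns 8. result = [8, 8, 8, 8, 8, 8, 8, 8, 8]

The answer is [8, 8, 8, 8, 8, 8, 8, 8, 8].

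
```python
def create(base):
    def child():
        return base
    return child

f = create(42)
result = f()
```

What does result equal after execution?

Step 1: create(42) creates closure capturing base = 42.
Step 2: f() returns the captured base = 42.
Step 3: result = 42

The answer is 42.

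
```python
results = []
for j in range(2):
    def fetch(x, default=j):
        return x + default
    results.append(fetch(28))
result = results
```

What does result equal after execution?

Step 1: Default argument default=j is evaluated at function definition time.
Step 2: Each iteration creates fetch with default = current j value.
Step 3: fetch(28) returns 28 + default. results = [28, 29]

The answer is [28, 29].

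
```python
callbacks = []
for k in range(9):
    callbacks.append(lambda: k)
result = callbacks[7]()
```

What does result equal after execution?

Step 1: The loop creates 9 lambdas, all referencing the same variable k.
Step 2: After the loop, k = 8 (final value).
Step 3: callbacks[7]() looks up k at call time and finds 8. This is the late binding gotcha. result = 8

The answer is 8.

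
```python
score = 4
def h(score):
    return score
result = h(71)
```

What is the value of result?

Step 1: Global score = 4.
Step 2: h(71) takes parameter score = 71, which shadows the global.
Step 3: result = 71

The answer is 71.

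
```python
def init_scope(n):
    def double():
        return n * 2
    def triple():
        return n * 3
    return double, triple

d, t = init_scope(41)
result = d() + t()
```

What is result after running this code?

Step 1: Both closures capture the same n = 41.
Step 2: d() = 41 * 2 = 82, t() = 41 * 3 = 123.
Step 3: result = 82 + 123 = 205

The answer is 205.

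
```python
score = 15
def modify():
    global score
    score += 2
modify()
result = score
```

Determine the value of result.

Step 1: score = 15 globally.
Step 2: modify() modifies global score: score += 2 = 17.
Step 3: result = 17

The answer is 17.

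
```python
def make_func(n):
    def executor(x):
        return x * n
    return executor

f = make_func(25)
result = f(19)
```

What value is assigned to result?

Step 1: make_func(25) creates a closure capturing n = 25.
Step 2: f(19) computes 19 * 25 = 475.
Step 3: result = 475

The answer is 475.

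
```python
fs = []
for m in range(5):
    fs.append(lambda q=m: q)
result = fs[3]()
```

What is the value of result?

Step 1: Default argument q=m captures m's value at each iteration.
Step 2: fs[3] captured q = 3 when m was 3.
Step 3: result = 3

The answer is 3.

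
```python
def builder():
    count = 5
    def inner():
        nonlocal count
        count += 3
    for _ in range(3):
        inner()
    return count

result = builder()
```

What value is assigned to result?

Step 1: count = 5.
Step 2: inner() is called 3 times in a loop, each adding 3 via nonlocal.
Step 3: count = 5 + 3 * 3 = 14

The answer is 14.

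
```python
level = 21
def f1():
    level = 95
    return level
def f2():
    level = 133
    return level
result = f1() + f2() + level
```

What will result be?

Step 1: Each function shadows global level with its own local.
Step 2: f1() returns 95, f2() returns 133.
Step 3: Global level = 21 is unchanged. result = 95 + 133 + 21 = 249

The answer is 249.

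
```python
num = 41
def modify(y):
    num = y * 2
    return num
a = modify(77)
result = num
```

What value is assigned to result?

Step 1: Global num = 41.
Step 2: modify(77) creates local num = 77 * 2 = 154.
Step 3: Global num unchanged because no global keyword. result = 41

The answer is 41.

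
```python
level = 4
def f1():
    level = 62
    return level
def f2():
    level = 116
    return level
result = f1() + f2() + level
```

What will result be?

Step 1: Each function shadows global level with its own local.
Step 2: f1() returns 62, f2() returns 116.
Step 3: Global level = 4 is unchanged. result = 62 + 116 + 4 = 182

The answer is 182.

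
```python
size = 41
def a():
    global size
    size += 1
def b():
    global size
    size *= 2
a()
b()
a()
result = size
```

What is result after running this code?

Step 1: size = 41.
Step 2: a(): size = 41 + 1 = 42.
Step 3: b(): size = 42 * 2 = 84.
Step 4: a(): size = 84 + 1 = 85

The answer is 85.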